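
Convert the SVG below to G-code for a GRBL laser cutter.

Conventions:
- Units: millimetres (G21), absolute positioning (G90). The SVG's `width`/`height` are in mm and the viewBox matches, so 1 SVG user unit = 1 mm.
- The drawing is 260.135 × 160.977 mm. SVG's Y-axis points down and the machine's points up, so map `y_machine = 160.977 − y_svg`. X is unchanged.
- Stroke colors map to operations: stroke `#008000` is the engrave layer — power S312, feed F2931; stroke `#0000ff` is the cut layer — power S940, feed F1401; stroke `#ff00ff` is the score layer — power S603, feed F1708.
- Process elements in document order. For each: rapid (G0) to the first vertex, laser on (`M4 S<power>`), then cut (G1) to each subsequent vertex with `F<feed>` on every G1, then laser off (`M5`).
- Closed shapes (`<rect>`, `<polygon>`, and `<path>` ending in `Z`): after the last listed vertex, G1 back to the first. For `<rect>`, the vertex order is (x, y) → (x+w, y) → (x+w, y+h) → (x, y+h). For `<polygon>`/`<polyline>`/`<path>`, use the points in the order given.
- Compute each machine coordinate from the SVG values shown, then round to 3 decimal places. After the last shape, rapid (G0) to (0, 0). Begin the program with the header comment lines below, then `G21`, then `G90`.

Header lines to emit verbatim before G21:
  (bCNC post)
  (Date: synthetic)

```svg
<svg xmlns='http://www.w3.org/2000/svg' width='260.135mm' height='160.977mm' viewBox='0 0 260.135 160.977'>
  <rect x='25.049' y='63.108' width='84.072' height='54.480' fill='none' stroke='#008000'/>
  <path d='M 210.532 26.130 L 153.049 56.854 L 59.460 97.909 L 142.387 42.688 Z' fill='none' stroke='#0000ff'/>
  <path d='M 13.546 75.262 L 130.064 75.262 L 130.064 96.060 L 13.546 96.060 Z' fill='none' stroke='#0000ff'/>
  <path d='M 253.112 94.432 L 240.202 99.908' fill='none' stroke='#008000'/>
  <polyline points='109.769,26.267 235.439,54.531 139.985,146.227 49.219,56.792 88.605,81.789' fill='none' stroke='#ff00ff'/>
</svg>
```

Since the viewBox matches the mm dimensions, user units are millimetres directly. The only transform is the Y-flip y_m = 160.977 − y_svg.

Shape 1 is a rectangle drawn with `<rect>`. Its stroke #008000 means engrave at S312, F2931. After flipping Y the toolpath is (25.049,97.869) → (109.121,97.869) → (109.121,43.389) → (25.049,43.389) → (25.049,97.869), returning to the start.

Shape 2 is a closed polygon drawn with `<path>`. Its stroke #0000ff means cut at S940, F1401. After flipping Y the toolpath is (210.532,134.847) → (153.049,104.123) → (59.460,63.068) → (142.387,118.289) → (210.532,134.847), returning to the start.

Shape 3 is a rectangle drawn with `<path>`. Its stroke #0000ff means cut at S940, F1401. After flipping Y the toolpath is (13.546,85.715) → (130.064,85.715) → (130.064,64.917) → (13.546,64.917) → (13.546,85.715), returning to the start.

Shape 4 is a line segment drawn with `<path>`. Its stroke #008000 means engrave at S312, F2931. After flipping Y the toolpath is (253.112,66.545) → (240.202,61.069).

Shape 5 is a open polyline drawn with `<polyline>`. Its stroke #ff00ff means score at S603, F1708. After flipping Y the toolpath is (109.769,134.710) → (235.439,106.446) → (139.985,14.750) → (49.219,104.185) → (88.605,79.188).

(bCNC post)
(Date: synthetic)
G21
G90
G0 X25.049 Y97.869
M4 S312
G1 X109.121 Y97.869 F2931
G1 X109.121 Y43.389 F2931
G1 X25.049 Y43.389 F2931
G1 X25.049 Y97.869 F2931
M5
G0 X210.532 Y134.847
M4 S940
G1 X153.049 Y104.123 F1401
G1 X59.460 Y63.068 F1401
G1 X142.387 Y118.289 F1401
G1 X210.532 Y134.847 F1401
M5
G0 X13.546 Y85.715
M4 S940
G1 X130.064 Y85.715 F1401
G1 X130.064 Y64.917 F1401
G1 X13.546 Y64.917 F1401
G1 X13.546 Y85.715 F1401
M5
G0 X253.112 Y66.545
M4 S312
G1 X240.202 Y61.069 F2931
M5
G0 X109.769 Y134.710
M4 S603
G1 X235.439 Y106.446 F1708
G1 X139.985 Y14.750 F1708
G1 X49.219 Y104.185 F1708
G1 X88.605 Y79.188 F1708
M5
G0 X0.000 Y0.000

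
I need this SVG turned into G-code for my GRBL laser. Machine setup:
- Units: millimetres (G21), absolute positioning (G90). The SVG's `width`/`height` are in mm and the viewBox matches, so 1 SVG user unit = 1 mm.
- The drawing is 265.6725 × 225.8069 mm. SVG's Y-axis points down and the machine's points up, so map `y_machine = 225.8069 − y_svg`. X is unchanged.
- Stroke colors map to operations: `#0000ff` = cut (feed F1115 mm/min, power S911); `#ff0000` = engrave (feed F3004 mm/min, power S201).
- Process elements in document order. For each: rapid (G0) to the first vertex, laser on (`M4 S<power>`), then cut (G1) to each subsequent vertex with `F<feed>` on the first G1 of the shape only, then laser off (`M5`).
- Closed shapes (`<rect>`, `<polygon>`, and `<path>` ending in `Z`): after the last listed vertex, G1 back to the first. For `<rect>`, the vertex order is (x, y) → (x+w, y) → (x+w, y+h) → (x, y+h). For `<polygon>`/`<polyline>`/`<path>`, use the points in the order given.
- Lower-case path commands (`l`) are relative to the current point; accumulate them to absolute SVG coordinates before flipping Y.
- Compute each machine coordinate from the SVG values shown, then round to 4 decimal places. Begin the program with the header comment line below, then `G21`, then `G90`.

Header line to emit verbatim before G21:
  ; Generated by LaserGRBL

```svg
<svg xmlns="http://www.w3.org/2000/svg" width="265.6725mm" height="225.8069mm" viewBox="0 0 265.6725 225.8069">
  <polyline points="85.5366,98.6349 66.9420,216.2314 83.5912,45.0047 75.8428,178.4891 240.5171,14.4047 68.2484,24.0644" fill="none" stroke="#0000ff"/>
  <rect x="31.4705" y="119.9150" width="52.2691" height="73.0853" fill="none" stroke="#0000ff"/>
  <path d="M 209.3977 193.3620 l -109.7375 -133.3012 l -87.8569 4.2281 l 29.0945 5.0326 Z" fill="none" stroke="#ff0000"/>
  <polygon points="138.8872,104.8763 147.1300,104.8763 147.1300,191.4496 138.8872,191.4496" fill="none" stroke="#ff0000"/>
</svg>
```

1 u = 1 mm; y_m = 225.8069 − y.

[1] `<polyline>` open polyline, #0000ff→cut S911 F1115: (85.5366,127.1720) → (66.9420,9.5755) → (83.5912,180.8022) → (75.8428,47.3178) → (240.5171,211.4022) → (68.2484,201.7425)

[2] `<rect>` rectangle, #0000ff→cut S911 F1115: (31.4705,105.8919) → (83.7396,105.8919) → (83.7396,32.8066) → (31.4705,32.8066) → (31.4705,105.8919) (closed)

[3] `<path>` closed polygon, #ff0000→engrave S201 F3004: (209.3977,32.4449) → (99.6602,165.7461) → (11.8033,161.5180) → (40.8978,156.4854) → (209.3977,32.4449) (closed)

[4] `<polygon>` rectangle, #ff0000→engrave S201 F3004: (138.8872,120.9306) → (147.1300,120.9306) → (147.1300,34.3573) → (138.8872,34.3573) → (138.8872,120.9306) (closed)

; Generated by LaserGRBL
G21
G90
G0 X85.5366 Y127.1720
M4 S911
G1 X66.9420 Y9.5755 F1115
G1 X83.5912 Y180.8022
G1 X75.8428 Y47.3178
G1 X240.5171 Y211.4022
G1 X68.2484 Y201.7425
M5
G0 X31.4705 Y105.8919
M4 S911
G1 X83.7396 Y105.8919 F1115
G1 X83.7396 Y32.8066
G1 X31.4705 Y32.8066
G1 X31.4705 Y105.8919
M5
G0 X209.3977 Y32.4449
M4 S201
G1 X99.6602 Y165.7461 F3004
G1 X11.8033 Y161.5180
G1 X40.8978 Y156.4854
G1 X209.3977 Y32.4449
M5
G0 X138.8872 Y120.9306
M4 S201
G1 X147.1300 Y120.9306 F3004
G1 X147.1300 Y34.3573
G1 X138.8872 Y34.3573
G1 X138.8872 Y120.9306
M5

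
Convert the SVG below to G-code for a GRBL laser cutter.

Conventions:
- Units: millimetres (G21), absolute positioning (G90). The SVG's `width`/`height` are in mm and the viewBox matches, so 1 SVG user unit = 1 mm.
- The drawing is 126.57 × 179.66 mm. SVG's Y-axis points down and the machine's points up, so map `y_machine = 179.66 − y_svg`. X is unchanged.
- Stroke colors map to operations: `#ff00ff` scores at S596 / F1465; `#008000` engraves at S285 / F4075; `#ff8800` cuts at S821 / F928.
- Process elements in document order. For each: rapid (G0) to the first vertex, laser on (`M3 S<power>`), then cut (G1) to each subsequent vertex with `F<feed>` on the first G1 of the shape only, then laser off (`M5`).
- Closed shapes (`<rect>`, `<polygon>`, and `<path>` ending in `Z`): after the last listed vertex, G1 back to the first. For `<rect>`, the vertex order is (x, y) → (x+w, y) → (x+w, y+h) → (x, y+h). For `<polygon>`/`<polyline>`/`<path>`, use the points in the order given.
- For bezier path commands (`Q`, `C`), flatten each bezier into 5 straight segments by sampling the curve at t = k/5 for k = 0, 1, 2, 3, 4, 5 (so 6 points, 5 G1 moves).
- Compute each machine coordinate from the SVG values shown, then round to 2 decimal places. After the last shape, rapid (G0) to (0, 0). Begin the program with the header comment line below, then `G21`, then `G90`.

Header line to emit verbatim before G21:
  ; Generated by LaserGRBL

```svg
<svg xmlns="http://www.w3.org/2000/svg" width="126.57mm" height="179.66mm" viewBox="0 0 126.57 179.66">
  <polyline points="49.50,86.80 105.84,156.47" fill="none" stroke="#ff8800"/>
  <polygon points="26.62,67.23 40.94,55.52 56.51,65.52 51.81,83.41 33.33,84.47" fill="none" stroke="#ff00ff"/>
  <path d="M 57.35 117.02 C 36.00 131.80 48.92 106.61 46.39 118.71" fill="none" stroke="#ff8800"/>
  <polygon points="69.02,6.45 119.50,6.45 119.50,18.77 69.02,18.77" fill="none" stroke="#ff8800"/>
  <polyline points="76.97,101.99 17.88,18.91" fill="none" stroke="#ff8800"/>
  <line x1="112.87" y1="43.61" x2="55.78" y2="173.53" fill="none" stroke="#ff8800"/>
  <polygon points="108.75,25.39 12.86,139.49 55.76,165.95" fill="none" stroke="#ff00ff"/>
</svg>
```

viewBox `0 0 126.57 179.66` with mm width/height → 1 unit = 1 mm. Flip: y_m = 179.66 − y_svg.

**Shape 1** — `<polyline>` line segment, stroke `#ff8800` → cut (S821, F928). Machine vertices: (49.50,92.86) → (105.84,23.19). Open path.

**Shape 2** — `<polygon>` regular polygon, stroke `#ff00ff` → score (S596, F1465). Machine vertices: (26.62,112.43) → (40.94,124.14) → (56.51,114.14) → (51.81,96.25) → (33.33,95.19) → (26.62,112.43). Closed: final G1 returns to the first vertex.

**Shape 3** — `<path>` cubic bezier, stroke `#ff8800` → cut (S821, F928). Control points (SVG): P0=(57.35,117.02), P1=(36.00,131.80), P2=(48.92,106.61), P3=(46.39,118.71); sampled at t=k/5. Machine vertices: (57.35,62.64) → (48.25,57.95) → (45.00,59.14) → (45.19,62.52) → (46.45,64.35) → (46.39,60.95). Open path.

**Shape 4** — `<polygon>` rectangle, stroke `#ff8800` → cut (S821, F928). Machine vertices: (69.02,173.21) → (119.50,173.21) → (119.50,160.89) → (69.02,160.89) → (69.02,173.21). Closed: final G1 returns to the first vertex.

**Shape 5** — `<polyline>` line segment, stroke `#ff8800` → cut (S821, F928). Machine vertices: (76.97,77.67) → (17.88,160.75). Open path.

**Shape 6** — `<line>` line segment, stroke `#ff8800` → cut (S821, F928). Machine vertices: (112.87,136.05) → (55.78,6.13). Open path.

**Shape 7** — `<polygon>` closed polygon, stroke `#ff00ff` → score (S596, F1465). Machine vertices: (108.75,154.27) → (12.86,40.17) → (55.76,13.71) → (108.75,154.27). Closed: final G1 returns to the first vertex.

; Generated by LaserGRBL
G21
G90
G0 X49.50 Y92.86
M3 S821
G1 X105.84 Y23.19 F928
M5
G0 X26.62 Y112.43
M3 S596
G1 X40.94 Y124.14 F1465
G1 X56.51 Y114.14
G1 X51.81 Y96.25
G1 X33.33 Y95.19
G1 X26.62 Y112.43
M5
G0 X57.35 Y62.64
M3 S821
G1 X48.25 Y57.95 F928
G1 X45.00 Y59.14
G1 X45.19 Y62.52
G1 X46.45 Y64.35
G1 X46.39 Y60.95
M5
G0 X69.02 Y173.21
M3 S821
G1 X119.50 Y173.21 F928
G1 X119.50 Y160.89
G1 X69.02 Y160.89
G1 X69.02 Y173.21
M5
G0 X76.97 Y77.67
M3 S821
G1 X17.88 Y160.75 F928
M5
G0 X112.87 Y136.05
M3 S821
G1 X55.78 Y6.13 F928
M5
G0 X108.75 Y154.27
M3 S596
G1 X12.86 Y40.17 F1465
G1 X55.76 Y13.71
G1 X108.75 Y154.27
M5
G0 X0.00 Y0.00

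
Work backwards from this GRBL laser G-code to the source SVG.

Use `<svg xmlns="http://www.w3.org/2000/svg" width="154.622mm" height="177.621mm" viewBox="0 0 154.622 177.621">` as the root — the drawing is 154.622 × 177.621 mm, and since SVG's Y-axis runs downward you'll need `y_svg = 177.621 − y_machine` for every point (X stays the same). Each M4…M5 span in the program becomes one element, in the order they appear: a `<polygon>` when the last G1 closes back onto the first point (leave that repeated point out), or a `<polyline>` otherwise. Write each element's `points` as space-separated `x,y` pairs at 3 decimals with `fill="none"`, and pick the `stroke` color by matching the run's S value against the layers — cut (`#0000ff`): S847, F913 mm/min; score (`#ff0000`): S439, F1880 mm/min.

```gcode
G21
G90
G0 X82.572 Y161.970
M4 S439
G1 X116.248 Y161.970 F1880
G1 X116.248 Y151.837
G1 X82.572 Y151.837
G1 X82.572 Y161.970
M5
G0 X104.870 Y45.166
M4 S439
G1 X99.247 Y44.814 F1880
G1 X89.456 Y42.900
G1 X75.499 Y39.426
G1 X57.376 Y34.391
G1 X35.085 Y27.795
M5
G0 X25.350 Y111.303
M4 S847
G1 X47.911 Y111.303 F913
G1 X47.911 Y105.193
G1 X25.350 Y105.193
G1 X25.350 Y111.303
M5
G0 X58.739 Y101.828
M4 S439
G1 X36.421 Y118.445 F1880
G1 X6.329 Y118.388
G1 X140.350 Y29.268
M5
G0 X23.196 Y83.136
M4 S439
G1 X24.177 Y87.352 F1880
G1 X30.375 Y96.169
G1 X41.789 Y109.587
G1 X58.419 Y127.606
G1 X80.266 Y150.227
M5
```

Machine Y-up, SVG Y-down with viewBox height 177.621, so y_svg = 177.621 − y_machine; X carries over.

Run 1: the run's S439 means `#ff0000` (score). The run returns to its start, so emit a `<polygon>` with points (Y-flipped): 82.572,15.651 116.248,15.651 116.248,25.784 82.572,25.784.

Run 2: power S439 maps to stroke `#ff0000` (score). The run is open, so emit a `<polyline>` with points (Y-flipped): 104.870,132.455 99.247,132.807 89.456,134.721 75.499,138.195 57.376,143.230 35.085,149.826.

Run 3: the run's S847 means `#0000ff` (cut). The run returns to its start, so emit a `<polygon>` with points (Y-flipped): 25.350,66.318 47.911,66.318 47.911,72.428 25.350,72.428.

Run 4: the run's S439 means `#ff0000` (score). The run is open, so emit a `<polyline>` with points (Y-flipped): 58.739,75.793 36.421,59.176 6.329,59.233 140.350,148.353.

Run 5: power S439 maps to stroke `#ff0000` (score). The run is open, so emit a `<polyline>` with points (Y-flipped): 23.196,94.485 24.177,90.269 30.375,81.452 41.789,68.034 58.419,50.015 80.266,27.394.

<svg xmlns="http://www.w3.org/2000/svg" width="154.622mm" height="177.621mm" viewBox="0 0 154.622 177.621">
  <polygon points="82.572,15.651 116.248,15.651 116.248,25.784 82.572,25.784" fill="none" stroke="#ff0000"/>
  <polyline points="104.870,132.455 99.247,132.807 89.456,134.721 75.499,138.195 57.376,143.230 35.085,149.826" fill="none" stroke="#ff0000"/>
  <polygon points="25.350,66.318 47.911,66.318 47.911,72.428 25.350,72.428" fill="none" stroke="#0000ff"/>
  <polyline points="58.739,75.793 36.421,59.176 6.329,59.233 140.350,148.353" fill="none" stroke="#ff0000"/>
  <polyline points="23.196,94.485 24.177,90.269 30.375,81.452 41.789,68.034 58.419,50.015 80.266,27.394" fill="none" stroke="#ff0000"/>
</svg>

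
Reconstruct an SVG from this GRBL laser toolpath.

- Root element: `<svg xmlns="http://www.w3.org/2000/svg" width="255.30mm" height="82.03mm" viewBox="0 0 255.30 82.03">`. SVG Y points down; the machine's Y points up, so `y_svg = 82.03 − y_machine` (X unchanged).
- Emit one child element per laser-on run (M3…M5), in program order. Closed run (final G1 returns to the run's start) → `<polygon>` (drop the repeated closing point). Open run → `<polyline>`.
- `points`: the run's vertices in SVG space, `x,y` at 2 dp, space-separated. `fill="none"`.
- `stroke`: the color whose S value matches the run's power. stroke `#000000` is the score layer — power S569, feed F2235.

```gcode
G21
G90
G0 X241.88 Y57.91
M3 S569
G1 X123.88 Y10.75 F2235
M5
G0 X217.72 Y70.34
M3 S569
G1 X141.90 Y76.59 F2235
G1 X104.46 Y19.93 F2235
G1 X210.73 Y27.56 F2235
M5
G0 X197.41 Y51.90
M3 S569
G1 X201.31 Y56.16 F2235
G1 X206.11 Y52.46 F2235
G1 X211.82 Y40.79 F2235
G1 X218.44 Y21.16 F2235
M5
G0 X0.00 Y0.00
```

Machine Y-up, SVG Y-down with viewBox height 82.03, so y_svg = 82.03 − y_machine; X carries over. Every run uses S569, so all elements get stroke `#000000` (score).

Run 1: The run is open, so emit a `<polyline>` with points (Y-flipped): 241.88,24.12 123.88,71.28.

Run 2: The run is open, so emit a `<polyline>` with points (Y-flipped): 217.72,11.69 141.90,5.44 104.46,62.10 210.73,54.47.

Run 3: The run is open, so emit a `<polyline>` with points (Y-flipped): 197.41,30.13 201.31,25.87 206.11,29.57 211.82,41.24 218.44,60.87.

<svg xmlns="http://www.w3.org/2000/svg" width="255.30mm" height="82.03mm" viewBox="0 0 255.30 82.03">
  <polyline points="241.88,24.12 123.88,71.28" fill="none" stroke="#000000"/>
  <polyline points="217.72,11.69 141.90,5.44 104.46,62.10 210.73,54.47" fill="none" stroke="#000000"/>
  <polyline points="197.41,30.13 201.31,25.87 206.11,29.57 211.82,41.24 218.44,60.87" fill="none" stroke="#000000"/>
</svg>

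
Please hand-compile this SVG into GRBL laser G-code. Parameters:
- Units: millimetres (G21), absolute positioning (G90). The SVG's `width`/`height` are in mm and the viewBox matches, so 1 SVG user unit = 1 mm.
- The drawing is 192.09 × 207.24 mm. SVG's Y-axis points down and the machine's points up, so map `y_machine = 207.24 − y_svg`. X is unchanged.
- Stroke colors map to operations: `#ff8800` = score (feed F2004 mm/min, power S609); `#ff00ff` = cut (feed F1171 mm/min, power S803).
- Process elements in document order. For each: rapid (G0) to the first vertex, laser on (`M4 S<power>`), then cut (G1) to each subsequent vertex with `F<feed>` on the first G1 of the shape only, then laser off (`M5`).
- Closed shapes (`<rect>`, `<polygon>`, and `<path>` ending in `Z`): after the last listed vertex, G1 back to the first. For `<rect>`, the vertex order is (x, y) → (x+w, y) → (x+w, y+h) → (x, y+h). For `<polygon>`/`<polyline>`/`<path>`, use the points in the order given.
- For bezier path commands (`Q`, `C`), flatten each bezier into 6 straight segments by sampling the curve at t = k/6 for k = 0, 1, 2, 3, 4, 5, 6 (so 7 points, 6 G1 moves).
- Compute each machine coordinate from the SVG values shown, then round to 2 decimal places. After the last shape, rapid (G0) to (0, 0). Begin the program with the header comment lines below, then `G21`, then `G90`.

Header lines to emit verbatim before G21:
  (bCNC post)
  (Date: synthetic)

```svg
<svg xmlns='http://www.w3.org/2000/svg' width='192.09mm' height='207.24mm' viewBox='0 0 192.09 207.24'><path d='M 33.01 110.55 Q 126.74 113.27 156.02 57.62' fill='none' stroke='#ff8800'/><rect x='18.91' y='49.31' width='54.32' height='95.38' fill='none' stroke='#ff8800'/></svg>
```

viewBox `0 0 192.09 207.24` with mm width/height → 1 unit = 1 mm. Flip: y_m = 207.24 − y_svg.

**Shape 1** — `<path>` quadratic bezier, stroke `#ff8800` → score (S609, F2004). Control points (SVG): P0=(33.01,110.55), P1=(126.74,113.27), P2=(156.02,57.62); sampled at t=k/6. Machine vertices: (33.01,96.69) → (62.46,97.40) → (88.34,101.36) → (110.63,108.56) → (129.34,119.01) → (144.47,132.69) → (156.02,149.62). Open path.

**Shape 2** — `<rect>` rectangle, stroke `#ff8800` → score (S609, F2004). Machine vertices: (18.91,157.93) → (73.23,157.93) → (73.23,62.55) → (18.91,62.55) → (18.91,157.93). Closed: final G1 returns to the first vertex.

(bCNC post)
(Date: synthetic)
G21
G90
G0 X33.01 Y96.69
M4 S609
G1 X62.46 Y97.40 F2004
G1 X88.34 Y101.36
G1 X110.63 Y108.56
G1 X129.34 Y119.01
G1 X144.47 Y132.69
G1 X156.02 Y149.62
M5
G0 X18.91 Y157.93
M4 S609
G1 X73.23 Y157.93 F2004
G1 X73.23 Y62.55
G1 X18.91 Y62.55
G1 X18.91 Y157.93
M5
G0 X0.00 Y0.00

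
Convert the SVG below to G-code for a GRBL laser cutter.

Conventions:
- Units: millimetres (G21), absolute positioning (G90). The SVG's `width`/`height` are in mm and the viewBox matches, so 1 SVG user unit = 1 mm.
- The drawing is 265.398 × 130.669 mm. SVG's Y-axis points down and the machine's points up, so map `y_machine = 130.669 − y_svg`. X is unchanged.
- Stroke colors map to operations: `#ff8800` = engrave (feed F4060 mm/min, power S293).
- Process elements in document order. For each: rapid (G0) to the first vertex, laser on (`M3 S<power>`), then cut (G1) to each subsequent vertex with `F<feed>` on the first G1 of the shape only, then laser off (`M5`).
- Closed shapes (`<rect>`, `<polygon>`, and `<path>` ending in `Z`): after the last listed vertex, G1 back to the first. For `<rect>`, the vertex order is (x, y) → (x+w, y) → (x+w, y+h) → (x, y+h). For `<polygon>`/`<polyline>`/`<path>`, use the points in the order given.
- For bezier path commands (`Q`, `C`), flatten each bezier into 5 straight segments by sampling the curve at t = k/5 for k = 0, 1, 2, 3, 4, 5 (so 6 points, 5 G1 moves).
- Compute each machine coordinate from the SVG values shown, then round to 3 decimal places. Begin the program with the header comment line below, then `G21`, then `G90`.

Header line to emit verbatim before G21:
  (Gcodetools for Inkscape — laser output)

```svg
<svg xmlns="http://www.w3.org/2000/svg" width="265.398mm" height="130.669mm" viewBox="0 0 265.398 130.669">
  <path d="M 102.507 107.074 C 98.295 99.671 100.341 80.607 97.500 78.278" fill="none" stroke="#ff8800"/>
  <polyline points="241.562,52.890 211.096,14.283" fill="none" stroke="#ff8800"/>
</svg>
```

1 u = 1 mm; y_m = 130.669 − y.

[1] `<path>` cubic bezier, #ff8800→engrave S293 F4060: (102.507,23.595) → (100.642,29.209) → (99.743,36.259) → (99.277,43.381) → (98.707,49.213) → (97.500,52.391)

[2] `<polyline>` line segment, #ff8800→engrave S293 F4060: (241.562,77.779) → (211.096,116.386)

(Gcodetools for Inkscape — laser output)
G21
G90
G0 X102.507 Y23.595
M3 S293
G1 X100.642 Y29.209 F4060
G1 X99.743 Y36.259
G1 X99.277 Y43.381
G1 X98.707 Y49.213
G1 X97.500 Y52.391
M5
G0 X241.562 Y77.779
M3 S293
G1 X211.096 Y116.386 F4060
M5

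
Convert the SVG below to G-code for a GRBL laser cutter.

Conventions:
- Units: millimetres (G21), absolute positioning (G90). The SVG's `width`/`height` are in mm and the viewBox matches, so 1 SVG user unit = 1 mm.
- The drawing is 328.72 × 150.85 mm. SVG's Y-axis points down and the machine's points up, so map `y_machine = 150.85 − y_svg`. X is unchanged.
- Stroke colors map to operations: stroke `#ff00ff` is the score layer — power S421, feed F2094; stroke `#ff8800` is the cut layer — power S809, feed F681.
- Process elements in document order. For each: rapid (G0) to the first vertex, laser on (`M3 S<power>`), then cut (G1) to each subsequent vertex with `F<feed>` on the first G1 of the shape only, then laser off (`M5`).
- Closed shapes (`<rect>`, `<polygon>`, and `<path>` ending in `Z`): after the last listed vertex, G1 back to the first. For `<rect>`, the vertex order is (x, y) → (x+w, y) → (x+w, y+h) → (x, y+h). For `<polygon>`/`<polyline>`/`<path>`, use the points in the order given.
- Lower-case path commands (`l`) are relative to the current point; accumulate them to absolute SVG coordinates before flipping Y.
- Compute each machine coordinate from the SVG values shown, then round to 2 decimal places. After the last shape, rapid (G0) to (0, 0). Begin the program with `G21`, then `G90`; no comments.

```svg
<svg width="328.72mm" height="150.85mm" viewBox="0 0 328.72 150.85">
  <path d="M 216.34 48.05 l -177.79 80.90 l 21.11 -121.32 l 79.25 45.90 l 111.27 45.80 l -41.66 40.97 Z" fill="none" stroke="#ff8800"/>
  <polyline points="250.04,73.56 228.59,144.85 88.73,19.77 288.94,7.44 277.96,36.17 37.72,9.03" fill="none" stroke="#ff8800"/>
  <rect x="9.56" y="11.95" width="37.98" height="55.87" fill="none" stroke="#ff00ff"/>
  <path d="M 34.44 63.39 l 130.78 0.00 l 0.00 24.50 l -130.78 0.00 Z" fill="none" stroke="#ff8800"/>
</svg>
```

viewBox `0 0 328.72 150.85` with mm width/height → 1 unit = 1 mm. Flip: y_m = 150.85 − y_svg.

**Shape 1** — `<path>` closed polygon, stroke `#ff8800` → cut (S809, F681). Machine vertices: (216.34,102.80) → (38.55,21.90) → (59.66,143.22) → (138.91,97.32) → (250.18,51.52) → (208.52,10.55) → (216.34,102.80). Closed: final G1 returns to the first vertex.

**Shape 2** — `<polyline>` open polyline, stroke `#ff8800` → cut (S809, F681). Machine vertices: (250.04,77.29) → (228.59,6.00) → (88.73,131.08) → (288.94,143.41) → (277.96,114.68) → (37.72,141.82). Open path.

**Shape 3** — `<rect>` rectangle, stroke `#ff00ff` → score (S421, F2094). Machine vertices: (9.56,138.90) → (47.54,138.90) → (47.54,83.03) → (9.56,83.03) → (9.56,138.90). Closed: final G1 returns to the first vertex.

**Shape 4** — `<path>` rectangle, stroke `#ff8800` → cut (S809, F681). Machine vertices: (34.44,87.46) → (165.22,87.46) → (165.22,62.96) → (34.44,62.96) → (34.44,87.46). Closed: final G1 returns to the first vertex.

G21
G90
G0 X216.34 Y102.80
M3 S809
G1 X38.55 Y21.90 F681
G1 X59.66 Y143.22
G1 X138.91 Y97.32
G1 X250.18 Y51.52
G1 X208.52 Y10.55
G1 X216.34 Y102.80
M5
G0 X250.04 Y77.29
M3 S809
G1 X228.59 Y6.00 F681
G1 X88.73 Y131.08
G1 X288.94 Y143.41
G1 X277.96 Y114.68
G1 X37.72 Y141.82
M5
G0 X9.56 Y138.90
M3 S421
G1 X47.54 Y138.90 F2094
G1 X47.54 Y83.03
G1 X9.56 Y83.03
G1 X9.56 Y138.90
M5
G0 X34.44 Y87.46
M3 S809
G1 X165.22 Y87.46 F681
G1 X165.22 Y62.96
G1 X34.44 Y62.96
G1 X34.44 Y87.46
M5
G0 X0.00 Y0.00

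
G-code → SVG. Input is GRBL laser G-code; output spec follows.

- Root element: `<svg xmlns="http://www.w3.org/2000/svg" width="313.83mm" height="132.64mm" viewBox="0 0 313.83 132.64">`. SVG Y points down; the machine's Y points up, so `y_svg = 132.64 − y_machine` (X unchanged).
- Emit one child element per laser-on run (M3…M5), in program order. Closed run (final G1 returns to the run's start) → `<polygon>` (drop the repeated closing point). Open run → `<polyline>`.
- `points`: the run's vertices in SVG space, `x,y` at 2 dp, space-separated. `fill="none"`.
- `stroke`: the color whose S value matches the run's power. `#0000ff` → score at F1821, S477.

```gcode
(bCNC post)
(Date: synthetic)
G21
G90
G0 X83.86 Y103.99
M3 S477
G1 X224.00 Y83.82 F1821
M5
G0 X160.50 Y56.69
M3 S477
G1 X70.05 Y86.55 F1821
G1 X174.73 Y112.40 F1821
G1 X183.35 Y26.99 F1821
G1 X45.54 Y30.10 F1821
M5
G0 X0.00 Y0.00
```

<svg xmlns="http://www.w3.org/2000/svg" width="313.83mm" height="132.64mm" viewBox="0 0 313.83 132.64">
  <polyline points="83.86,28.65 224.00,48.82" fill="none" stroke="#0000ff"/>
  <polyline points="160.50,75.95 70.05,46.09 174.73,20.24 183.35,105.65 45.54,102.54" fill="none" stroke="#0000ff"/>
</svg>

y_svg = 132.64 − y_m. Every run uses S477, so all elements get stroke `#0000ff` (score).

[1] open run; points: 83.86,28.65 224.00,48.82

[2] open run; points: 160.50,75.95 70.05,46.09 174.73,20.24 183.35,105.65 45.54,102.54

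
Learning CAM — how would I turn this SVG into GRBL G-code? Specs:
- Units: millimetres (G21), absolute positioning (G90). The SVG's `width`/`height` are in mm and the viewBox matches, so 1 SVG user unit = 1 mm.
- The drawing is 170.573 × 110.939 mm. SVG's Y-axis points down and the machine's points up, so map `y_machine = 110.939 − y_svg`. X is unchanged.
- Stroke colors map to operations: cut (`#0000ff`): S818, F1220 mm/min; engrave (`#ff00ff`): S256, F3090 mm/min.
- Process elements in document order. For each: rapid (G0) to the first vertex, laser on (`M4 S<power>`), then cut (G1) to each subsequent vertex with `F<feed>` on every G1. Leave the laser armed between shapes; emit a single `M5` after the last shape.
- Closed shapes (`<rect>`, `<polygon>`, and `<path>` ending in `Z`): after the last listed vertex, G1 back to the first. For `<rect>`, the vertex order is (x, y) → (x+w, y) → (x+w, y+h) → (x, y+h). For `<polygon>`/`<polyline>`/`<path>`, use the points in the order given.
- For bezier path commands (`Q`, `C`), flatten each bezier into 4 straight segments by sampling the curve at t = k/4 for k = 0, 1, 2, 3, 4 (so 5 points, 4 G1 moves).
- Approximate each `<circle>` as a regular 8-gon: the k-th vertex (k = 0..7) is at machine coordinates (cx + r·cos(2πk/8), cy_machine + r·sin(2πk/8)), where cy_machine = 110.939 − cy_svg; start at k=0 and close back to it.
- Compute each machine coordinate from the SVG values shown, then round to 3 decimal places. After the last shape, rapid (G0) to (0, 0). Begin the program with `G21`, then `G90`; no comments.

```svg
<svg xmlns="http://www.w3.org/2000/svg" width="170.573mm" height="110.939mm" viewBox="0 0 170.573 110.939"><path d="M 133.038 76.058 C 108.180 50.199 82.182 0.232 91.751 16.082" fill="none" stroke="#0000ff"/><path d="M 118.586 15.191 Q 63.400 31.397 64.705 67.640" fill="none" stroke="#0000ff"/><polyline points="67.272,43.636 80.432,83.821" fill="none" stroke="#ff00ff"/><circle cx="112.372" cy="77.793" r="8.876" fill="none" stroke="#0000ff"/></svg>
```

G21
G90
G0 X133.038 Y34.881
M4 S818
G1 X114.754 Y57.390 F1220
G1 X99.484 Y80.510 F1220
G1 X90.670 Y95.809 F1220
G1 X91.751 Y94.857 F1220
G0 X118.586 Y95.748
M4 S818
G1 X94.524 Y86.393 F1220
G1 X77.523 Y74.533 F1220
G1 X67.583 Y60.168 F1220
G1 X64.705 Y43.299 F1220
G0 X67.272 Y67.303
M4 S256
G1 X80.432 Y27.118 F3090
G0 X121.248 Y33.146
M4 S818
G1 X118.648 Y39.422 F1220
G1 X112.372 Y42.022 F1220
G1 X106.096 Y39.422 F1220
G1 X103.496 Y33.146 F1220
G1 X106.096 Y26.870 F1220
G1 X112.372 Y24.270 F1220
G1 X118.648 Y26.870 F1220
G1 X121.248 Y33.146 F1220
M5
G0 X0.000 Y0.000

viewBox `0 0 170.573 110.939` with mm width/height → 1 unit = 1 mm. Flip: y_m = 110.939 − y_svg.

**Shape 1** — `<path>` cubic bezier, stroke `#0000ff` → cut (S818, F1220). Control points (SVG): P0=(133.038,76.058), P1=(108.180,50.199), P2=(82.182,0.232), P3=(91.751,16.082); sampled at t=k/4. Machine vertices: (133.038,34.881) → (114.754,57.390) → (99.484,80.510) → (90.670,95.809) → (91.751,94.857). Open path.

**Shape 2** — `<path>` quadratic bezier, stroke `#0000ff` → cut (S818, F1220). Control points (SVG): P0=(118.586,15.191), P1=(63.400,31.397), P2=(64.705,67.640); sampled at t=k/4. Machine vertices: (118.586,95.748) → (94.524,86.393) → (77.523,74.533) → (67.583,60.168) → (64.705,43.299). Open path.

**Shape 3** — `<polyline>` line segment, stroke `#ff00ff` → engrave (S256, F3090). Machine vertices: (67.272,67.303) → (80.432,27.118). Open path.

**Shape 4** — `<circle>` circle, stroke `#0000ff` → cut (S818, F1220). Machine vertices: (121.248,33.146) → (118.648,39.422) → (112.372,42.022) → (106.096,39.422) → (103.496,33.146) → (106.096,26.870) → (112.372,24.270) → (118.648,26.870) → (121.248,33.146). Closed: final G1 returns to the first vertex.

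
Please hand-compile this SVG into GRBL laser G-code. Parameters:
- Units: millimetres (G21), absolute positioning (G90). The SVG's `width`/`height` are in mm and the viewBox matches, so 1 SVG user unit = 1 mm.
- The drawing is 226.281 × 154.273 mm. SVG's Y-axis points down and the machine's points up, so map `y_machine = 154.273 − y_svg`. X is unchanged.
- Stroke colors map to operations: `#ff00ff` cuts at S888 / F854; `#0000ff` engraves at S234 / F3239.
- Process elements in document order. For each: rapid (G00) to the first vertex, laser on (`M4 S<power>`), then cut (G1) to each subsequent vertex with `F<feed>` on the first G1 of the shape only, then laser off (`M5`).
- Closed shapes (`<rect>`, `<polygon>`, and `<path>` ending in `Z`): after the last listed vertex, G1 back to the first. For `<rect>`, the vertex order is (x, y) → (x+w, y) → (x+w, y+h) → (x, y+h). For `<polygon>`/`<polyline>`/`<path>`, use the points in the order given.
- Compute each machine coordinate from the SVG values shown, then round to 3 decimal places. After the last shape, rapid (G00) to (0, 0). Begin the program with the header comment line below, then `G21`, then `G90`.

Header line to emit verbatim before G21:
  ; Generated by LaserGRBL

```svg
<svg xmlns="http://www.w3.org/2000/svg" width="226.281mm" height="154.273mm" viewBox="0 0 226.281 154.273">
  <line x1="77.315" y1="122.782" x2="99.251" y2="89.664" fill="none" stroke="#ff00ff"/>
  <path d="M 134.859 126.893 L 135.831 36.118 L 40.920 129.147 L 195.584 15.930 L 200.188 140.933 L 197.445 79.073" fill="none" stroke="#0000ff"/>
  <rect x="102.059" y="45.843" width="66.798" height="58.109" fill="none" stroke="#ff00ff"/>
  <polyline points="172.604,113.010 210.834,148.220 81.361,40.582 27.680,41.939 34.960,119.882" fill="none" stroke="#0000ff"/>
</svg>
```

; Generated by LaserGRBL
G21
G90
G00 X77.315 Y31.491
M4 S888
G1 X99.251 Y64.609 F854
M5
G00 X134.859 Y27.380
M4 S234
G1 X135.831 Y118.155 F3239
G1 X40.920 Y25.126
G1 X195.584 Y138.343
G1 X200.188 Y13.340
G1 X197.445 Y75.200
M5
G00 X102.059 Y108.430
M4 S888
G1 X168.857 Y108.430 F854
G1 X168.857 Y50.321
G1 X102.059 Y50.321
G1 X102.059 Y108.430
M5
G00 X172.604 Y41.263
M4 S234
G1 X210.834 Y6.053 F3239
G1 X81.361 Y113.691
G1 X27.680 Y112.334
G1 X34.960 Y34.391
M5
G00 X0.000 Y0.000

viewBox `0 0 226.281 154.273` with mm width/height → 1 unit = 1 mm. Flip: y_m = 154.273 − y_svg.

**Shape 1** — `<line>` line segment, stroke `#ff00ff` → cut (S888, F854). Machine vertices: (77.315,31.491) → (99.251,64.609). Open path.

**Shape 2** — `<path>` open polyline, stroke `#0000ff` → engrave (S234, F3239). Machine vertices: (134.859,27.380) → (135.831,118.155) → (40.920,25.126) → (195.584,138.343) → (200.188,13.340) → (197.445,75.200). Open path.

**Shape 3** — `<rect>` rectangle, stroke `#ff00ff` → cut (S888, F854). Machine vertices: (102.059,108.430) → (168.857,108.430) → (168.857,50.321) → (102.059,50.321) → (102.059,108.430). Closed: final G1 returns to the first vertex.

**Shape 4** — `<polyline>` open polyline, stroke `#0000ff` → engrave (S234, F3239). Machine vertices: (172.604,41.263) → (210.834,6.053) → (81.361,113.691) → (27.680,112.334) → (34.960,34.391). Open path.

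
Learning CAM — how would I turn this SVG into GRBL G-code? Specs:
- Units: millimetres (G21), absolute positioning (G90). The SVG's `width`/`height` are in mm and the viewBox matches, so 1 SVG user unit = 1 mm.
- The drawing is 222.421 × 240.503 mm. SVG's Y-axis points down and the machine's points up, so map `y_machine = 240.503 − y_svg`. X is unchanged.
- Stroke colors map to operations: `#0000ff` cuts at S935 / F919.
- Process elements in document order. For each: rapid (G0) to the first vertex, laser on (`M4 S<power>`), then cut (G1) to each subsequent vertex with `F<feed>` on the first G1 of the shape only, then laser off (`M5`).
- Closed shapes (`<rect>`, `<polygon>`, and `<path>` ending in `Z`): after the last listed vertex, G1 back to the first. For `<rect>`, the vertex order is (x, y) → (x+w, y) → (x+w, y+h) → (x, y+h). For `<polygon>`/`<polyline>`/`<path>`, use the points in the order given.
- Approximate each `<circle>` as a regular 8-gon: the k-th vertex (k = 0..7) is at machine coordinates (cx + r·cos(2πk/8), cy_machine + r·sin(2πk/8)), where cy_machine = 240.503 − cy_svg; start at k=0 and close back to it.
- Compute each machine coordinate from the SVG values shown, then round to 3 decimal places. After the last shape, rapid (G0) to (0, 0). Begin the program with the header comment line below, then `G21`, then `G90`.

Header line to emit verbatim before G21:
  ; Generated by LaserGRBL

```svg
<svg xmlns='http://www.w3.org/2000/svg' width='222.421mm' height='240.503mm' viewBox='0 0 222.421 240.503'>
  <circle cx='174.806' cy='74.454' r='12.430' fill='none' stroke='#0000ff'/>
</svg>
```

; Generated by LaserGRBL
G21
G90
G0 X187.236 Y166.049
M4 S935
G1 X183.595 Y174.838 F919
G1 X174.806 Y178.479
G1 X166.017 Y174.838
G1 X162.376 Y166.049
G1 X166.017 Y157.260
G1 X174.806 Y153.619
G1 X183.595 Y157.260
G1 X187.236 Y166.049
M5
G0 X0.000 Y0.000

Since the viewBox matches the mm dimensions, user units are millimetres directly. The only transform is the Y-flip y_m = 240.503 − y_svg.

Shape 1 is a circle drawn with `<circle>`. Its stroke #0000ff means cut at S935, F919. After flipping Y the toolpath is (187.236,166.049) → (183.595,174.838) → (174.806,178.479) → (166.017,174.838) → (162.376,166.049) → (166.017,157.260) → (174.806,153.619) → (183.595,157.260) → (187.236,166.049), returning to the start.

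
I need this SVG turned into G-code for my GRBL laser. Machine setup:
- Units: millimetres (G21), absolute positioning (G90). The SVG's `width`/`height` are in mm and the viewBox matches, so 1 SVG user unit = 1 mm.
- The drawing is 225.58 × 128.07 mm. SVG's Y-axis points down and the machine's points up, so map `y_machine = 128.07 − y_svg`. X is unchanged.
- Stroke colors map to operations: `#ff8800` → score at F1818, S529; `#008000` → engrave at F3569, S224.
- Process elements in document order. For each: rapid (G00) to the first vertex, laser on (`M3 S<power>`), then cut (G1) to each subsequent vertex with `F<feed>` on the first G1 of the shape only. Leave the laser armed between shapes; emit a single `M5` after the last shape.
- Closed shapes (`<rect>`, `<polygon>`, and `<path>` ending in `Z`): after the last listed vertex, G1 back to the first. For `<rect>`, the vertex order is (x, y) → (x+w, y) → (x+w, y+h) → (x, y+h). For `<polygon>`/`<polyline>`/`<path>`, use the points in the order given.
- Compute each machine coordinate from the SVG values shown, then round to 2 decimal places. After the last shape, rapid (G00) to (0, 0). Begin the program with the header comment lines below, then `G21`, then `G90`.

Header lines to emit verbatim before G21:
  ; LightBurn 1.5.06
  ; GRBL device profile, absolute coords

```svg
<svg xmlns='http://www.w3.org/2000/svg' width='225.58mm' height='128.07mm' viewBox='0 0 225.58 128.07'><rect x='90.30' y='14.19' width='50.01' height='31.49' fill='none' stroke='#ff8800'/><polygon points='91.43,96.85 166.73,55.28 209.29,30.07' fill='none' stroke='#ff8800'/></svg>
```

Since the viewBox matches the mm dimensions, user units are millimetres directly. The only transform is the Y-flip y_m = 128.07 − y_svg.

Shape 1 is a rectangle drawn with `<rect>`. Its stroke #ff8800 means score at S529, F1818. After flipping Y the toolpath is (90.30,113.88) → (140.31,113.88) → (140.31,82.39) → (90.30,82.39) → (90.30,113.88), returning to the start.

Shape 2 is a closed polygon drawn with `<polygon>`. Its stroke #ff8800 means score at S529, F1818. After flipping Y the toolpath is (91.43,31.22) → (166.73,72.79) → (209.29,98.00) → (91.43,31.22), returning to the start.

; LightBurn 1.5.06
; GRBL device profile, absolute coords
G21
G90
G00 X90.30 Y113.88
M3 S529
G1 X140.31 Y113.88 F1818
G1 X140.31 Y82.39
G1 X90.30 Y82.39
G1 X90.30 Y113.88
G00 X91.43 Y31.22
M3 S529
G1 X166.73 Y72.79 F1818
G1 X209.29 Y98.00
G1 X91.43 Y31.22
M5
G00 X0.00 Y0.00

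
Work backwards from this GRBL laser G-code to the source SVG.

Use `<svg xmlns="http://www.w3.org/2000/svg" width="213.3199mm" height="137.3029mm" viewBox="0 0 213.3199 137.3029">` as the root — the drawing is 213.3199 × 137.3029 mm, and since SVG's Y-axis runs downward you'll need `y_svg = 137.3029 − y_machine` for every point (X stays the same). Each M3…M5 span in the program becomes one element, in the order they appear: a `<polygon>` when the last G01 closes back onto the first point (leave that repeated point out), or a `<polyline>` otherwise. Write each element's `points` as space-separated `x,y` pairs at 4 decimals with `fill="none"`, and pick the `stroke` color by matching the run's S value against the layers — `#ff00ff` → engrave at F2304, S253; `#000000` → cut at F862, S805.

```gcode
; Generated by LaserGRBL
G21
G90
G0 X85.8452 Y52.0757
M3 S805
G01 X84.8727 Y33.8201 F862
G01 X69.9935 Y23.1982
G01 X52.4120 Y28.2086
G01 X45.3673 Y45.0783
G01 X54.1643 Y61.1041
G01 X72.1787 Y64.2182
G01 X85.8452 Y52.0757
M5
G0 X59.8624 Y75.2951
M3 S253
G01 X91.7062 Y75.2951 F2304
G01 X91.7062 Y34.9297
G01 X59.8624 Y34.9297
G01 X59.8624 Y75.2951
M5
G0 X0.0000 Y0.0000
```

Machine Y-up, SVG Y-down with viewBox height 137.3029, so y_svg = 137.3029 − y_machine; X carries over.

Run 1: power S805 maps to stroke `#000000` (cut). The run returns to its start, so emit a `<polygon>` with points (Y-flipped): 85.8452,85.2272 84.8727,103.4828 69.9935,114.1047 52.4120,109.0943 45.3673,92.2246 54.1643,76.1988 72.1787,73.0847.

Run 2: S253 ⇒ engrave layer `#ff00ff`. The run returns to its start, so emit a `<polygon>` with points (Y-flipped): 59.8624,62.0078 91.7062,62.0078 91.7062,102.3732 59.8624,102.3732.

<svg xmlns="http://www.w3.org/2000/svg" width="213.3199mm" height="137.3029mm" viewBox="0 0 213.3199 137.3029">
  <polygon points="85.8452,85.2272 84.8727,103.4828 69.9935,114.1047 52.4120,109.0943 45.3673,92.2246 54.1643,76.1988 72.1787,73.0847" fill="none" stroke="#000000"/>
  <polygon points="59.8624,62.0078 91.7062,62.0078 91.7062,102.3732 59.8624,102.3732" fill="none" stroke="#ff00ff"/>
</svg>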